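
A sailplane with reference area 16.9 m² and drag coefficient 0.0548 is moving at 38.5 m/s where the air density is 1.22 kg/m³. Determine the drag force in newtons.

D = 837 N

Dynamic pressure q = ½ρv² = ½ × 1.22 × 38.5² = 904.2 Pa.
D = q·S·CD = 904.2 × 16.9 × 0.0548 = 837 N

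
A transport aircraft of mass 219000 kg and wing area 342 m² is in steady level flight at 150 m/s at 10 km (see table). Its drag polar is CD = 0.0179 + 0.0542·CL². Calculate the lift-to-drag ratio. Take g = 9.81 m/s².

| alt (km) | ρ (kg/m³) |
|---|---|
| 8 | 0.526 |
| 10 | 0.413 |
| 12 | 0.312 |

At 10 km, from the table: ρ = 0.413 kg/m³.
Weight W = mg = 219000 × 9.81 = 2.1484×10^6 N; in level flight L = W.
q = ½ρv² = ½ × 0.413 × 150² = 4646 Pa.
CL = W/(q·S) = 2.1484×10^6 / (4646 × 342) = 1.352.
CD = 0.0179 + 0.0542 × 1.352² = 0.117.
L/D = CL/CD = 1.352 / 0.117 = 11.6

L/D = 11.6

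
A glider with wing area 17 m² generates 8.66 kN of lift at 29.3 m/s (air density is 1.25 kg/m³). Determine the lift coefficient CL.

From L = ½ρv²S·CL, rearranging gives CL = 2L/(ρv²S).
CL = 2 × 8660 / (1.25 × 29.3² × 17) = 0.949

CL = 0.949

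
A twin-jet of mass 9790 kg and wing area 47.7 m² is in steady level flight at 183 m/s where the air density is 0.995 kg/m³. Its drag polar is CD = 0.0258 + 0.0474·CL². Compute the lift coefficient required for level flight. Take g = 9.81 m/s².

Level flight ⇒ L = W = m·g = 9790 × 9.81 = 96040 N.
q = ½ρv² = ½ × 0.995 × 183² = 16660 Pa.
Required CL = L/(qS) = 96040/(16660·47.7) = 0.1208.

CL = 0.121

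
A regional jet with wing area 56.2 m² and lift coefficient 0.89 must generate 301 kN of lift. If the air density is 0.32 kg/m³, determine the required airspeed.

v = 194 m/s

L = ½ρv²S·CL ⇒ v = √(2L/(ρ·S·CL))
v = √(2 × 3.01×10^5 / (0.32 × 56.2 × 0.89)) = √37610 = 194 m/s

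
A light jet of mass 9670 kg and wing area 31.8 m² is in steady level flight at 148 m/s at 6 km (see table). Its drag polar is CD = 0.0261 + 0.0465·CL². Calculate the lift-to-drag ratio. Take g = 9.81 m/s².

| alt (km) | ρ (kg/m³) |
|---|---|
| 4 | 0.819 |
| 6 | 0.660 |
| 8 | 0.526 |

L/D = 12.1

At 6 km, from the table: ρ = 0.660 kg/m³.
Level flight ⇒ L = W = m·g = 9670 × 9.81 = 94863 N.
Dynamic pressure q = 0.5 × 0.66 × 148² = 7228 Pa.
CL = 2W/(ρv²S) = 2×94863/(0.66×148²×31.8) = 0.4127.
CD = 0.0261 + 0.0465 × 0.4127² = 0.03402.
L/D = CL/CD = 0.4127 / 0.03402 = 12.1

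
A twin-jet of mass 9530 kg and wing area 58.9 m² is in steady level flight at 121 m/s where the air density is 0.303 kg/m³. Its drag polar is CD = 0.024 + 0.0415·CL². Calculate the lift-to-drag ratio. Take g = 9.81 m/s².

In steady level flight, lift balances weight: W = mg = 9530 × 9.81 = 93489 N.
q = ½ρv² = ½ × 0.303 × 121² = 2218 Pa.
Required CL = L/(qS) = 93489/(2218·58.9) = 0.7156.
CD = 0.024 + 0.0415 × 0.7156² = 0.04525.
L/D = CL/CD = 0.7156 / 0.04525 = 15.8

L/D = 15.8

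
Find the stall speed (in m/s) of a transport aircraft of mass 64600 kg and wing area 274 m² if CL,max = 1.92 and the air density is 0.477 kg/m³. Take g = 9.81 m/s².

V_stall = 71.1 m/s

At stall, lift equals weight: L = W = m·g = 64600 × 9.81 = 6.337×10^5 N.
V_stall = √(2W/(ρ·S·CL,max)) = √(2 × 6.337×10^5 / (0.477 × 274 × 1.92))
V_stall = √5051 = 71.1 m/s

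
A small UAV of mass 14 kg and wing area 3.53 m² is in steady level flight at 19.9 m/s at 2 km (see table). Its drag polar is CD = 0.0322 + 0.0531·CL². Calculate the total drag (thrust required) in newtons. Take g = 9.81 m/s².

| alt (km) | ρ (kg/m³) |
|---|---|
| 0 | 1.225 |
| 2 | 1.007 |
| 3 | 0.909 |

D = 24.1 N

At 2 km, from the table: ρ = 1.007 kg/m³.
In steady level flight, lift balances weight: W = mg = 14 × 9.81 = 137.34 N.
q = ½ρv² = ½ × 1.007 × 19.9² = 199.4 Pa.
Required CL = L/(qS) = 137.34/(199.4·3.53) = 0.1951.
CD = 0.0322 + 0.0531 × 0.1951² = 0.03422.
D = q·S·CD = 199.4 × 3.53 × 0.03422 = 24.09 N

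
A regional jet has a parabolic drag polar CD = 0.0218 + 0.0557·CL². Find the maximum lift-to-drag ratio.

(L/D)max = 14.3

For CD = CD0 + K·CL², (L/D)max occurs at CL* = √(CD0/K) and equals 1/(2√(K·CD0)).
(L/D)max = 1/(2√(0.0557 × 0.0218)) = 1/(2 × 0.03485) = 14.3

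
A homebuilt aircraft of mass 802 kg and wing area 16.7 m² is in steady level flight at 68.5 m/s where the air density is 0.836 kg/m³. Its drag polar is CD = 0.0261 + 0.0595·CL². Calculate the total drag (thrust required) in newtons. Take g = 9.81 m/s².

D = 967 N

Weight W = mg = 802 × 9.81 = 7867.6 N; in level flight L = W.
Dynamic pressure q = 0.5 × 0.836 × 68.5² = 1961 Pa.
CL = W/(q·S) = 7867.6 / (1961 × 16.7) = 0.2402.
CD = 0.0261 + 0.0595 × 0.2402² = 0.02953.
D = q·S·CD = 1961 × 16.7 × 0.02953 = 967.3 N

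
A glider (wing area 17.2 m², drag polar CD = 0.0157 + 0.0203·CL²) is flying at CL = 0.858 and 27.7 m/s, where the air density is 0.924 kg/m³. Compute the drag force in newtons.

D = 187 N

CD = 0.0157 + 0.0203 × 0.858² = 0.03064
D = ½ρv²S·CD = ½ × 0.924 × 27.7² × 17.2 × 0.03064 = 187 N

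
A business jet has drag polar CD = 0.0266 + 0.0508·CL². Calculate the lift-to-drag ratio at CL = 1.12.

CD = 0.0266 + 0.0508 × 1.12² = 0.09032
L/D = CL/CD = 1.12 / 0.09032 = 12.4

L/D = 12.4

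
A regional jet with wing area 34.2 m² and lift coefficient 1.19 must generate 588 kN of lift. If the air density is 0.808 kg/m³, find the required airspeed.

L = ½ρv²S·CL ⇒ v = √(2L/(ρ·S·CL))
v = √(2 × 5.88×10^5 / (0.808 × 34.2 × 1.19)) = √35760 = 189 m/s

v = 189 m/s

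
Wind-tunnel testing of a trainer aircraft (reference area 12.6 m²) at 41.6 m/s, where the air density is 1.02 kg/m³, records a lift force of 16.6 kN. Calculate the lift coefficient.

CL = 1.49

From L = ½ρv²S·CL, rearranging gives CL = 2L/(ρv²S).
CL = 2 × 16600 / (1.02 × 41.6² × 12.6) = 1.49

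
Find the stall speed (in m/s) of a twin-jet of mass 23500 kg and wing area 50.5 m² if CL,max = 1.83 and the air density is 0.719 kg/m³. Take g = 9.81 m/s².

Stall occurs when L = W at CL,max. W = mg = 23500 × 9.81 = 2.305×10^5 N.
V_stall = √(2W/(ρ·S·CL,max)) = √(2 × 2.305×10^5 / (0.719 × 50.5 × 1.83))
V_stall = √6939 = 83.3 m/s

V_stall = 83.3 m/s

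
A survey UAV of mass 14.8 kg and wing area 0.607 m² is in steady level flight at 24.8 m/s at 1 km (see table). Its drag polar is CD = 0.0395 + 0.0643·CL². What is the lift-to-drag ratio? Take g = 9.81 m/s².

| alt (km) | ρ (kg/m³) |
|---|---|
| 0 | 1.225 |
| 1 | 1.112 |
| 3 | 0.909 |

L/D = 9.86

At 1 km, from the table: ρ = 1.112 kg/m³.
Level flight ⇒ L = W = m·g = 14.8 × 9.81 = 145.19 N.
q = ½ρv² = ½ × 1.112 × 24.8² = 342 Pa.
CL = 2W/(ρv²S) = 2×145.19/(1.112×24.8²×0.607) = 0.6995.
CD = 0.0395 + 0.0643 × 0.6995² = 0.07096.
L/D = CL/CD = 0.6995 / 0.07096 = 9.86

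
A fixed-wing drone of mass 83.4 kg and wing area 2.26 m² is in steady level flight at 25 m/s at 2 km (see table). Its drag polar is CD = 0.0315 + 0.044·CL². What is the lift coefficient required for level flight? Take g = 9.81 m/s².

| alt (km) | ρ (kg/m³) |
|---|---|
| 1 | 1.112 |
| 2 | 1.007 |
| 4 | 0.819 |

At 2 km, from the table: ρ = 1.007 kg/m³.
In steady level flight, lift balances weight: W = mg = 83.4 × 9.81 = 818.15 N.
Dynamic pressure q = 0.5 × 1.007 × 25² = 314.7 Pa.
CL = W/(q·S) = 818.15 / (314.7 × 2.26) = 1.15.

CL = 1.15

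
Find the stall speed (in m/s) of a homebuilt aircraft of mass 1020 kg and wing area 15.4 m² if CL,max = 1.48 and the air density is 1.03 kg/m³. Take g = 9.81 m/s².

V_stall = 29.2 m/s

Stall occurs when L = W at CL,max. W = mg = 1020 × 9.81 = 10010 N.
V_stall = √(2W/(ρ·S·CL,max)) = √(2 × 10010 / (1.03 × 15.4 × 1.48))
V_stall = √852.5 = 29.2 m/s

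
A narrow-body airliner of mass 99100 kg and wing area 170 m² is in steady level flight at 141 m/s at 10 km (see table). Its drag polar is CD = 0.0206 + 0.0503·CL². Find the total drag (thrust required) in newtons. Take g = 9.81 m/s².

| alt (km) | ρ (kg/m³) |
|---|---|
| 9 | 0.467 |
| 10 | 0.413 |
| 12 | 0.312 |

D = 82500 N

At 10 km, from the table: ρ = 0.413 kg/m³.
Weight W = mg = 99100 × 9.81 = 9.7217×10^5 N; in level flight L = W.
Dynamic pressure q = 0.5 × 0.413 × 141² = 4105 Pa.
Required CL = L/(qS) = 9.7217×10^5/(4105·170) = 1.393.
CD = 0.0206 + 0.0503 × 1.393² = 0.1182.
D = q·S·CD = 4105 × 170 × 0.1182 = 82490 N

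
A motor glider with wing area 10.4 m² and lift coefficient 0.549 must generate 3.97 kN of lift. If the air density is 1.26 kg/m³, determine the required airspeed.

L = ½ρv²S·CL ⇒ v = √(2L/(ρ·S·CL))
v = √(2 × 3970 / (1.26 × 10.4 × 0.549)) = √1104 = 33.2 m/s

v = 33.2 m/s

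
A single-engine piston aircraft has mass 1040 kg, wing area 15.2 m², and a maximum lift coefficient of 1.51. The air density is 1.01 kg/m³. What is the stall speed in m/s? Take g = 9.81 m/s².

Weight W = mg = 1040 × 9.81 = 10200 N.
V_stall = √(2W/(ρ·S·CL,max)) = √(2 × 10200 / (1.01 × 15.2 × 1.51))
V_stall = √880.2 = 29.7 m/s

V_stall = 29.7 m/s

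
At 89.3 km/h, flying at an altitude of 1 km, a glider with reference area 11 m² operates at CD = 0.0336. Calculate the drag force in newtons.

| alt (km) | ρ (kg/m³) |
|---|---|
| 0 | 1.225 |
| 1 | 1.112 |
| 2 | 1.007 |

D = 126 N

At 1 km, from the table: ρ = 1.112 kg/m³.
Convert speed: v = 89.3 km/h ÷ 3.6 = 24.81 m/s.
D = ½ρv²S·CD = ½ × 1.112 × 24.81² × 11 × 0.0336 = 126 N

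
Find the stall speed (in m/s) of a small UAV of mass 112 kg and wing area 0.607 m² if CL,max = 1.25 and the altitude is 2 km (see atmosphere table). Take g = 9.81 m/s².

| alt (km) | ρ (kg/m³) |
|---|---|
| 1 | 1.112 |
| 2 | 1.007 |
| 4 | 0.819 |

At 2 km, from the table: ρ = 1.007 kg/m³.
At stall, lift equals weight: L = W = m·g = 112 × 9.81 = 1099 N.
From L = ½ρV²S·CL,max = W: V_stall = √(2W/(ρSCL,max)) = √(2·1099/(1.007·0.607·1.25))
V_stall = √2876 = 53.6 m/s

V_stall = 53.6 m/s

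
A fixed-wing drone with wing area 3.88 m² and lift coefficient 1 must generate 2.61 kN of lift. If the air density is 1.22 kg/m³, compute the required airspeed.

v = 33.2 m/s

L = ½ρv²S·CL ⇒ v = √(2L/(ρ·S·CL))
v = √(2 × 2610 / (1.22 × 3.88 × 1)) = √1103 = 33.2 m/s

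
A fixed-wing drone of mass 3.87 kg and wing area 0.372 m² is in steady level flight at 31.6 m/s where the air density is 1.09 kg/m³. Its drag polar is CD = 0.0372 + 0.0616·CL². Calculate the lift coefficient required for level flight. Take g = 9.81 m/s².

CL = 0.188

Weight W = mg = 3.87 × 9.81 = 37.965 N; in level flight L = W.
Dynamic pressure q = 0.5 × 1.09 × 31.6² = 544.2 Pa.
CL = 2W/(ρv²S) = 2×37.965/(1.09×31.6²×0.372) = 0.1875.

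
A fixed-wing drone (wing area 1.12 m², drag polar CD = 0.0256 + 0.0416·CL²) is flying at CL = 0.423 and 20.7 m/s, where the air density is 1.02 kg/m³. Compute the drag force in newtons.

D = 8.09 N

CD = 0.0256 + 0.0416 × 0.423² = 0.03304
D = ½ρv²S·CD = ½ × 1.02 × 20.7² × 1.12 × 0.03304 = 8.09 N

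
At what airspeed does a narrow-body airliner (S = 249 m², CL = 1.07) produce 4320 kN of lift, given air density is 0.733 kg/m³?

L = ½ρv²S·CL ⇒ v = √(2L/(ρ·S·CL))
v = √(2 × 4.32×10^6 / (0.733 × 249 × 1.07)) = √44240 = 210 m/s

v = 210 m/s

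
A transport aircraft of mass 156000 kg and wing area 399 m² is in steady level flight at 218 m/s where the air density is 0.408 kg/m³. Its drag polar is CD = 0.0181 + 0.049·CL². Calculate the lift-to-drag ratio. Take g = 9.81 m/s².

In steady level flight, lift balances weight: W = mg = 156000 × 9.81 = 1.5304×10^6 N.
Dynamic pressure q = 0.5 × 0.408 × 218² = 9695 Pa.
CL = 2W/(ρv²S) = 2×1.5304×10^6/(0.408×218²×399) = 0.3956.
CD = 0.0181 + 0.049 × 0.3956² = 0.02577.
L/D = CL/CD = 0.3956 / 0.02577 = 15.4

L/D = 15.4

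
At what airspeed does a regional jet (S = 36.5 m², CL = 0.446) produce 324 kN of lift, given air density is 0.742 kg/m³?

L = ½ρv²S·CL ⇒ v = √(2L/(ρ·S·CL))
v = √(2 × 3.24×10^5 / (0.742 × 36.5 × 0.446)) = √53650 = 232 m/s

v = 232 m/s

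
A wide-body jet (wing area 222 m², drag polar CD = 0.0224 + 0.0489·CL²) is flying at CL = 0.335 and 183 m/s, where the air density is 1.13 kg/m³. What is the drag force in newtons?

CD = 0.0224 + 0.0489 × 0.335² = 0.02789
D = ½ρv²S·CD = ½ × 1.13 × 183² × 222 × 0.02789 = 1.17×10^5 N

D = 1.17×10^5 N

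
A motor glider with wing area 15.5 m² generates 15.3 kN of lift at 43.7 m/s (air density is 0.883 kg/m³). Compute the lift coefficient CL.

From L = ½ρv²S·CL, rearranging gives CL = 2L/(ρv²S).
CL = 2 × 15300 / (0.883 × 43.7² × 15.5) = 1.17

CL = 1.17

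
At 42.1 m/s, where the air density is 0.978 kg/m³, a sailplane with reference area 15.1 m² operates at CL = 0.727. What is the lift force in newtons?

Dynamic pressure q = ½ρv² = ½ × 0.978 × 42.1² = 866.7 Pa.
L = q·S·CL = 866.7 × 15.1 × 0.727 = 9510 N ≈ 9.51 kN

L = 9510 N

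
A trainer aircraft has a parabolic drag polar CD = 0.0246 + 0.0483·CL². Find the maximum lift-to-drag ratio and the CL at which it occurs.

For CD = CD0 + K·CL², (L/D)max occurs at CL* = √(CD0/K) and equals 1/(2√(K·CD0)).
(L/D)max = 1/(2√(0.0483 × 0.0246)) = 1/(2 × 0.03447) = 14.5
CL* = √(0.0246/0.0483) = 0.714

(L/D)max = 14.5, at CL = 0.714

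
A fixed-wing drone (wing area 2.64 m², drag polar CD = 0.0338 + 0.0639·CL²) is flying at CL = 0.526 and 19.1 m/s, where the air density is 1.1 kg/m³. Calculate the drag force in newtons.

CD = 0.0338 + 0.0639 × 0.526² = 0.05148
D = ½ρv²S·CD = ½ × 1.1 × 19.1² × 2.64 × 0.05148 = 27.3 N

D = 27.3 N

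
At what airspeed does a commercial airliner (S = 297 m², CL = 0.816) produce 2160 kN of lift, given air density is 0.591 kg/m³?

v = 174 m/s

L = ½ρv²S·CL ⇒ v = √(2L/(ρ·S·CL))
v = √(2 × 2.16×10^6 / (0.591 × 297 × 0.816)) = √30160 = 174 m/s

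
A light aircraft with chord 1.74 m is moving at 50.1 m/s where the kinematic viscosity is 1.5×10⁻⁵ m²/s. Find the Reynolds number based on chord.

Re = 5.81×10^6

Re = v·c/ν = 50.1 × 1.74 / (1.5×10⁻⁵) = 5.81×10^6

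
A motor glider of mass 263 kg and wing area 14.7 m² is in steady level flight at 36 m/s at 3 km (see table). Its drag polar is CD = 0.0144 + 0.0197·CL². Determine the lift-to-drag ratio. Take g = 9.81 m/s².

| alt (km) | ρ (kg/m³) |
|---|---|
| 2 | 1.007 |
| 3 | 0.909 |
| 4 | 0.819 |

At 3 km, from the table: ρ = 0.909 kg/m³.
Weight W = mg = 263 × 9.81 = 2580 N; in level flight L = W.
q = ½ρv² = ½ × 0.909 × 36² = 589 Pa.
CL = 2W/(ρv²S) = 2×2580/(0.909×36²×14.7) = 0.298.
CD = 0.0144 + 0.0197 × 0.298² = 0.01615.
L/D = CL/CD = 0.298 / 0.01615 = 18.5

L/D = 18.5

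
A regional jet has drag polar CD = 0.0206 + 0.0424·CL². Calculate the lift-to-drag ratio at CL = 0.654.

L/D = 16.9

CD = 0.0206 + 0.0424 × 0.654² = 0.03874
L/D = CL/CD = 0.654 / 0.03874 = 16.9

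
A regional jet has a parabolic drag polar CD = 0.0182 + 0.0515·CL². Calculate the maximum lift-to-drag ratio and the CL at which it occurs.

(L/D)max = 16.3, at CL = 0.594

For CD = CD0 + K·CL², (L/D)max occurs at CL* = √(CD0/K) and equals 1/(2√(K·CD0)).
(L/D)max = 1/(2√(0.0515 × 0.0182)) = 1/(2 × 0.03062) = 16.3
CL* = √(0.0182/0.0515) = 0.594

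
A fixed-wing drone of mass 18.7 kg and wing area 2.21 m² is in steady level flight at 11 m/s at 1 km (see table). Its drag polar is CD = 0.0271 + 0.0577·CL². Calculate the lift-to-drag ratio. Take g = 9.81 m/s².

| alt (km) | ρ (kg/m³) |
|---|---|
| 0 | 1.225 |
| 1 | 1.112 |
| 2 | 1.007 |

L/D = 10.7

At 1 km, from the table: ρ = 1.112 kg/m³.
Level flight ⇒ L = W = m·g = 18.7 × 9.81 = 183.45 N.
Dynamic pressure q = 0.5 × 1.112 × 11² = 67.28 Pa.
CL = 2W/(ρv²S) = 2×183.45/(1.112×11²×2.21) = 1.234.
CD = 0.0271 + 0.0577 × 1.234² = 0.1149.
L/D = CL/CD = 1.234 / 0.1149 = 10.7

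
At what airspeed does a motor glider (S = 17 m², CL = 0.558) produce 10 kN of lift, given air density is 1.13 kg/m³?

L = ½ρv²S·CL ⇒ v = √(2L/(ρ·S·CL))
v = √(2 × 10000 / (1.13 × 17 × 0.558)) = √1866 = 43.2 m/s

v = 43.2 m/s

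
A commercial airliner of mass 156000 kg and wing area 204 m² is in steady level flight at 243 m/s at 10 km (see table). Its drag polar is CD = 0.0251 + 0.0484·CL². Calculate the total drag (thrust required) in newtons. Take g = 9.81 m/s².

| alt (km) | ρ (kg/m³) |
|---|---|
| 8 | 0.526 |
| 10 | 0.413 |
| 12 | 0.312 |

D = 1.08×10^5 N

At 10 km, from the table: ρ = 0.413 kg/m³.
In steady level flight, lift balances weight: W = mg = 156000 × 9.81 = 1.5304×10^6 N.
q = ½ρv² = ½ × 0.413 × 243² = 12190 Pa.
Required CL = L/(qS) = 1.5304×10^6/(12190·204) = 0.6152.
CD = 0.0251 + 0.0484 × 0.6152² = 0.04342.
D = q·S·CD = 12190 × 204 × 0.04342 = 1.08×10^5 N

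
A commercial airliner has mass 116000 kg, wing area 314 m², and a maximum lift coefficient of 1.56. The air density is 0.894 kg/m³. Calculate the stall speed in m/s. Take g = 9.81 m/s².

At stall, lift equals weight: L = W = m·g = 116000 × 9.81 = 1.138×10^6 N.
V_stall = √(2W/(ρ·S·CL,max)) = √(2 × 1.138×10^6 / (0.894 × 314 × 1.56))
V_stall = √5197 = 72.1 m/s

V_stall = 72.1 m/s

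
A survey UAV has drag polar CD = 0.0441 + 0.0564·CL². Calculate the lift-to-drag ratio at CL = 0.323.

CD = 0.0441 + 0.0564 × 0.323² = 0.04998
L/D = CL/CD = 0.323 / 0.04998 = 6.46

L/D = 6.46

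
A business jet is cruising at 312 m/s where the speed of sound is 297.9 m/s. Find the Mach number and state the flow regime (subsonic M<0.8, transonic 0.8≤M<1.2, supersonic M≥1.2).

M = 1.05 (transonic)

M = v/a = 312 / 297.9 = 1.05
M = 1.05 → transonic.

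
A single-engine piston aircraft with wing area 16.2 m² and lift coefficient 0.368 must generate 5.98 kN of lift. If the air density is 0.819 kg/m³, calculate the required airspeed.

L = ½ρv²S·CL ⇒ v = √(2L/(ρ·S·CL))
v = √(2 × 5980 / (0.819 × 16.2 × 0.368)) = √2450 = 49.5 m/s

v = 49.5 m/s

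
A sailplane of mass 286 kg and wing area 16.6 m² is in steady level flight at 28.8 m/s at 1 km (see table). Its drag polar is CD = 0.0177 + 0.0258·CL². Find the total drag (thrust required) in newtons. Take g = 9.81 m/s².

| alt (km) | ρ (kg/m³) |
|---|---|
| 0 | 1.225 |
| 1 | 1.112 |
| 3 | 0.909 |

At 1 km, from the table: ρ = 1.112 kg/m³.
Weight W = mg = 286 × 9.81 = 2805.7 N; in level flight L = W.
Dynamic pressure q = 0.5 × 1.112 × 28.8² = 461.2 Pa.
Required CL = L/(qS) = 2805.7/(461.2·16.6) = 0.3665.
CD = 0.0177 + 0.0258 × 0.3665² = 0.02117.
D = q·S·CD = 461.2 × 16.6 × 0.02117 = 162 N

D = 162 N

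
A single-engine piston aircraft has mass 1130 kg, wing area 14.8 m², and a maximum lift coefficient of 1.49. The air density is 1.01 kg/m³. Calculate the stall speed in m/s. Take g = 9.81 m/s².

V_stall = 31.6 m/s

Weight W = mg = 1130 × 9.81 = 11090 N.
From L = ½ρV²S·CL,max = W: V_stall = √(2W/(ρSCL,max)) = √(2·11090/(1.01·14.8·1.49))
V_stall = √995.4 = 31.6 m/s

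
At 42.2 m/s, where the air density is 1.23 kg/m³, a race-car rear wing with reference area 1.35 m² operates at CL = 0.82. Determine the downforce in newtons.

Dynamic pressure q = ½ρv² = ½ × 1.23 × 42.2² = 1095 Pa.
L = q·S·CL = 1095 × 1.35 × 0.82 = 1210 N

L = 1210 N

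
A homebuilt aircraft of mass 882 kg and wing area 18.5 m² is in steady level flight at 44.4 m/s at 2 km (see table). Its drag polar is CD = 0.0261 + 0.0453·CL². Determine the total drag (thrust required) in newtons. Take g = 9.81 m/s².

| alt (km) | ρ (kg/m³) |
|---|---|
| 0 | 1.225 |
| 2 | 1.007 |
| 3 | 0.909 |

At 2 km, from the table: ρ = 1.007 kg/m³.
Weight W = mg = 882 × 9.81 = 8652.4 N; in level flight L = W.
Dynamic pressure q = 0.5 × 1.007 × 44.4² = 992.6 Pa.
Required CL = L/(qS) = 8652.4/(992.6·18.5) = 0.4712.
CD = 0.0261 + 0.0453 × 0.4712² = 0.03616.
D = q·S·CD = 992.6 × 18.5 × 0.03616 = 664 N

D = 664 N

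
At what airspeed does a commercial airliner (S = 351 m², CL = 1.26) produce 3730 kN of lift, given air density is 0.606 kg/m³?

L = ½ρv²S·CL ⇒ v = √(2L/(ρ·S·CL))
v = √(2 × 3.73×10^6 / (0.606 × 351 × 1.26)) = √27830 = 167 m/s

v = 167 m/s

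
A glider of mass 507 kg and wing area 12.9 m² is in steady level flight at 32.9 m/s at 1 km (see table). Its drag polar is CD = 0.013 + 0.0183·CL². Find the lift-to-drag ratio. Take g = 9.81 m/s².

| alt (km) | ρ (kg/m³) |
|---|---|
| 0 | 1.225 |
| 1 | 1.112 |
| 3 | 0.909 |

L/D = 31.2

At 1 km, from the table: ρ = 1.112 kg/m³.
Weight W = mg = 507 × 9.81 = 4973.7 N; in level flight L = W.
q = ½ρv² = ½ × 1.112 × 32.9² = 601.8 Pa.
CL = W/(q·S) = 4973.7 / (601.8 × 12.9) = 0.6406.
CD = 0.013 + 0.0183 × 0.6406² = 0.02051.
L/D = CL/CD = 0.6406 / 0.02051 = 31.2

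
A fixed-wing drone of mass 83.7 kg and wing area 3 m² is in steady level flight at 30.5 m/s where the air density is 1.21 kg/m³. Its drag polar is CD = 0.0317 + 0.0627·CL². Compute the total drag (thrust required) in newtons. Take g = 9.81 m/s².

D = 78.6 N

Level flight ⇒ L = W = m·g = 83.7 × 9.81 = 821.1 N.
Dynamic pressure q = 0.5 × 1.21 × 30.5² = 562.8 Pa.
Required CL = L/(qS) = 821.1/(562.8·3) = 0.4863.
CD = 0.0317 + 0.0627 × 0.4863² = 0.04653.
D = q·S·CD = 562.8 × 3 × 0.04653 = 78.56 N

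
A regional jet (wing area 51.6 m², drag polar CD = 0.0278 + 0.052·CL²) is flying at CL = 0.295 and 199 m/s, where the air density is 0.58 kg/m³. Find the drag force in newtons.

D = 19200 N

CD = 0.0278 + 0.052 × 0.295² = 0.03233
D = ½ρv²S·CD = ½ × 0.58 × 199² × 51.6 × 0.03233 = 19200 N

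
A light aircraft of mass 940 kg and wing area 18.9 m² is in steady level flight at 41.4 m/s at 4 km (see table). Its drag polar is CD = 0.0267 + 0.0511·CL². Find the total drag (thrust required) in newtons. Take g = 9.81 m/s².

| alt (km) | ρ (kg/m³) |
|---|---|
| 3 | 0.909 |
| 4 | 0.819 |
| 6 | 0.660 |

D = 682 N

At 4 km, from the table: ρ = 0.819 kg/m³.
Level flight ⇒ L = W = m·g = 940 × 9.81 = 9221.4 N.
q = ½ρv² = ½ × 0.819 × 41.4² = 701.9 Pa.
CL = 2W/(ρv²S) = 2×9221.4/(0.819×41.4²×18.9) = 0.6952.
CD = 0.0267 + 0.0511 × 0.6952² = 0.05139.
D = q·S·CD = 701.9 × 18.9 × 0.05139 = 681.7 N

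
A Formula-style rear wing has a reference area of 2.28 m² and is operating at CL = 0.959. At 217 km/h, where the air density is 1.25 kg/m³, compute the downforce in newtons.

Convert speed: v = 217 km/h ÷ 3.6 = 60.28 m/s.
Dynamic pressure q = ½ρv² = ½ × 1.25 × 60.28² = 2271 Pa.
L = q·S·CL = 2271 × 2.28 × 0.959 = 4970 N

L = 4970 N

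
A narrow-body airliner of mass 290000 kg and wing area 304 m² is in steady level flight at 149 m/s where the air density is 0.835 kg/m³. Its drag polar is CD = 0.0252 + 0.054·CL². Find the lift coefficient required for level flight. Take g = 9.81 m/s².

CL = 1.01

Weight W = mg = 290000 × 9.81 = 2.8449×10^6 N; in level flight L = W.
q = ½ρv² = ½ × 0.835 × 149² = 9269 Pa.
CL = 2W/(ρv²S) = 2×2.8449×10^6/(0.835×149²×304) = 1.01.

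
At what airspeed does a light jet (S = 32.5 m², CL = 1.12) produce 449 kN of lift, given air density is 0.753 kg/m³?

v = 181 m/s

L = ½ρv²S·CL ⇒ v = √(2L/(ρ·S·CL))
v = √(2 × 4.49×10^5 / (0.753 × 32.5 × 1.12)) = √32760 = 181 m/s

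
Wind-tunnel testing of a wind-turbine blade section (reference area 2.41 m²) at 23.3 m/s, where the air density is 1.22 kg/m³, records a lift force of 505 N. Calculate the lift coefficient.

CL = 0.633

From L = ½ρv²S·CL, rearranging gives CL = 2L/(ρv²S).
CL = 2 × 505 / (1.22 × 23.3² × 2.41) = 0.633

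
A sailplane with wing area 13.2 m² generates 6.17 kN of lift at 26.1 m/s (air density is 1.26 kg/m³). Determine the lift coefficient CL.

From L = ½ρv²S·CL, rearranging gives CL = 2L/(ρv²S).
CL = 2 × 6170 / (1.26 × 26.1² × 13.2) = 1.09

CL = 1.09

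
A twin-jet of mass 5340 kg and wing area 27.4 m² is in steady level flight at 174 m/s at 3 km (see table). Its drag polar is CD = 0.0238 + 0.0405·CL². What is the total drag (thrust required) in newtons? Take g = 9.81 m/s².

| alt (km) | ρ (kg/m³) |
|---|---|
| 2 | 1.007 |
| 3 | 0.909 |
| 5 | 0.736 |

At 3 km, from the table: ρ = 0.909 kg/m³.
In steady level flight, lift balances weight: W = mg = 5340 × 9.81 = 52385 N.
q = ½ρv² = ½ × 0.909 × 174² = 13760 Pa.
CL = W/(q·S) = 52385 / (13760 × 27.4) = 0.1389.
CD = 0.0238 + 0.0405 × 0.1389² = 0.02458.
D = q·S·CD = 13760 × 27.4 × 0.02458 = 9268 N

D = 9270 N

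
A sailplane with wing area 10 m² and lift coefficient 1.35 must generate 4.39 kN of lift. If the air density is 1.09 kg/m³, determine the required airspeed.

v = 24.4 m/s

L = ½ρv²S·CL ⇒ v = √(2L/(ρ·S·CL))
v = √(2 × 4390 / (1.09 × 10 × 1.35)) = √596.7 = 24.4 m/s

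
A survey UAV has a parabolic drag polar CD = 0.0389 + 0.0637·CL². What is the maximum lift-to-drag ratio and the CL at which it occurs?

For CD = CD0 + K·CL², (L/D)max occurs at CL* = √(CD0/K) and equals 1/(2√(K·CD0)).
(L/D)max = 1/(2√(0.0637 × 0.0389)) = 1/(2 × 0.04978) = 10
CL* = √(0.0389/0.0637) = 0.781

(L/D)max = 10, at CL = 0.781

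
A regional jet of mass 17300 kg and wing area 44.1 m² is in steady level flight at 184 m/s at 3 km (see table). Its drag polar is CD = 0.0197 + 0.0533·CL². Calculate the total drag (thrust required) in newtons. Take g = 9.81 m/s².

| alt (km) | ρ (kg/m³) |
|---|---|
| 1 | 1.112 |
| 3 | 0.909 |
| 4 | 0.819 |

At 3 km, from the table: ρ = 0.909 kg/m³.
Weight W = mg = 17300 × 9.81 = 1.6971×10^5 N; in level flight L = W.
Dynamic pressure q = 0.5 × 0.909 × 184² = 15390 Pa.
Required CL = L/(qS) = 1.6971×10^5/(15390·44.1) = 0.2501.
CD = 0.0197 + 0.0533 × 0.2501² = 0.02303.
D = q·S·CD = 15390 × 44.1 × 0.02303 = 15630 N

D = 15600 N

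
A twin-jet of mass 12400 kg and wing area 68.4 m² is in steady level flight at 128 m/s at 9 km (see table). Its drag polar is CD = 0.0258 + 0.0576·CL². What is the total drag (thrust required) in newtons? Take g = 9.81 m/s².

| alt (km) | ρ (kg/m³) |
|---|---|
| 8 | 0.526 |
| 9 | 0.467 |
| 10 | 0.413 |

At 9 km, from the table: ρ = 0.467 kg/m³.
Weight W = mg = 12400 × 9.81 = 1.2164×10^5 N; in level flight L = W.
q = ½ρv² = ½ × 0.467 × 128² = 3826 Pa.
CL = W/(q·S) = 1.2164×10^5 / (3826 × 68.4) = 0.4649.
CD = 0.0258 + 0.0576 × 0.4649² = 0.03825.
D = q·S·CD = 3826 × 68.4 × 0.03825 = 10010 N

D = 10000 N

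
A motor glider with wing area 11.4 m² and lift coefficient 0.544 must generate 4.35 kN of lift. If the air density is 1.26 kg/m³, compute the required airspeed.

v = 33.4 m/s

L = ½ρv²S·CL ⇒ v = √(2L/(ρ·S·CL))
v = √(2 × 4350 / (1.26 × 11.4 × 0.544)) = √1113 = 33.4 m/s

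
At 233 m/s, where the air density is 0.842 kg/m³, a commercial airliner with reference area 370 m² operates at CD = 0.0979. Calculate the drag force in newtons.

D = ½ρv²S·CD = ½ × 0.842 × 233² × 370 × 0.0979 = 8.28×10^5 N ≈ 828 kN

D = 8.28×10^5 N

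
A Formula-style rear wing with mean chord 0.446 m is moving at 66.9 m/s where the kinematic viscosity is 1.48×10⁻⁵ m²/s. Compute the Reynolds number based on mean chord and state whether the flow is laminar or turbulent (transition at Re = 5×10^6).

Re = 2.02×10^6 (laminar)

Re = v·c/ν = 66.9 × 0.446 / (1.48×10⁻⁵) = 2.02×10^6
Since 2.02×10^6 < 5×10^6, the flow is laminar.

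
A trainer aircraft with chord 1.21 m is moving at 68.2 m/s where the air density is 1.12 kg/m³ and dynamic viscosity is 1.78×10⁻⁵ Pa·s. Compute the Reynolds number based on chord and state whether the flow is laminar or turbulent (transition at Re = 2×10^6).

Re = 5.19×10^6 (turbulent)

Re = ρ·v·c/μ = 1.12 × 68.2 × 1.21 / (1.78×10⁻⁵) = 5.19×10^6
Since 5.19×10^6 > 2×10^6, the flow is turbulent.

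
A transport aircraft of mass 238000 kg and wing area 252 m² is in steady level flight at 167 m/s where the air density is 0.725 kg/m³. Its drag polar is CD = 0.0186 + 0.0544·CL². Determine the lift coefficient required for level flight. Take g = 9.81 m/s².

CL = 0.916

In steady level flight, lift balances weight: W = mg = 238000 × 9.81 = 2.3348×10^6 N.
Dynamic pressure q = 0.5 × 0.725 × 167² = 10110 Pa.
Required CL = L/(qS) = 2.3348×10^6/(10110·252) = 0.9164.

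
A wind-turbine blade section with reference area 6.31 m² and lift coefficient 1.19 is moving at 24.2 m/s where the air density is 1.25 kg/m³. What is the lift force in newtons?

Dynamic pressure q = ½ρv² = ½ × 1.25 × 24.2² = 366 Pa.
L = q·S·CL = 366 × 6.31 × 1.19 = 2750 N

L = 2750 N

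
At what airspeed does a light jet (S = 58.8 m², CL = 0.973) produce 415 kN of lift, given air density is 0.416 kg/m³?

v = 187 m/s

L = ½ρv²S·CL ⇒ v = √(2L/(ρ·S·CL))
v = √(2 × 4.15×10^5 / (0.416 × 58.8 × 0.973)) = √34870 = 187 m/s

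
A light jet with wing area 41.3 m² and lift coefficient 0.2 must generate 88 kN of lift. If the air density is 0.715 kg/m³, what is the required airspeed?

L = ½ρv²S·CL ⇒ v = √(2L/(ρ·S·CL))
v = √(2 × 88000 / (0.715 × 41.3 × 0.2)) = √29800 = 173 m/s

v = 173 m/s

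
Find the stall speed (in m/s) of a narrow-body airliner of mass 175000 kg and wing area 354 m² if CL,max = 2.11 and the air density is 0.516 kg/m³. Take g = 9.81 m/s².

V_stall = 94.4 m/s

At stall, lift equals weight: L = W = m·g = 175000 × 9.81 = 1.717×10^6 N.
From L = ½ρV²S·CL,max = W: V_stall = √(2W/(ρSCL,max)) = √(2·1.717×10^6/(0.516·354·2.11))
V_stall = √8908 = 94.4 m/s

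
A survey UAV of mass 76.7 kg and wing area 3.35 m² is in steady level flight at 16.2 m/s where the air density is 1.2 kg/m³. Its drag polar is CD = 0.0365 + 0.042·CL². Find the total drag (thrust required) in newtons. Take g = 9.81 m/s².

Weight W = mg = 76.7 × 9.81 = 752.43 N; in level flight L = W.
q = ½ρv² = ½ × 1.2 × 16.2² = 157.5 Pa.
Required CL = L/(qS) = 752.43/(157.5·3.35) = 1.426.
CD = 0.0365 + 0.042 × 1.426² = 0.122.
D = q·S·CD = 157.5 × 3.35 × 0.122 = 64.33 N

D = 64.3 N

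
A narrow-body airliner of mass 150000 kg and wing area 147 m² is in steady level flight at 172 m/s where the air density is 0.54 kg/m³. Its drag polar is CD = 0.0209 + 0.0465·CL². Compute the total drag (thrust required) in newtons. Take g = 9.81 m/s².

D = 1.1×10^5 N

Level flight ⇒ L = W = m·g = 150000 × 9.81 = 1.4715×10^6 N.
q = ½ρv² = ½ × 0.54 × 172² = 7988 Pa.
Required CL = L/(qS) = 1.4715×10^6/(7988·147) = 1.253.
CD = 0.0209 + 0.0465 × 1.253² = 0.09393.
D = q·S·CD = 7988 × 147 × 0.09393 = 1.103×10^5 N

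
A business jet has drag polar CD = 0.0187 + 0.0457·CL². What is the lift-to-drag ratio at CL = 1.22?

CD = 0.0187 + 0.0457 × 1.22² = 0.08672
L/D = CL/CD = 1.22 / 0.08672 = 14.1

L/D = 14.1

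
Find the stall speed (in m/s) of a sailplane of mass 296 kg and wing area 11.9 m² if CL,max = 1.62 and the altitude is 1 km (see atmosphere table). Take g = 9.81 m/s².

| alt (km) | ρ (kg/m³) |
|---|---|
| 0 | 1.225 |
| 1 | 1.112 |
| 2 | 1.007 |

At 1 km, from the table: ρ = 1.112 kg/m³.
At stall, lift equals weight: L = W = m·g = 296 × 9.81 = 2904 N.
V_stall = √(2W/(ρ·S·CL,max)) = √(2 × 2904 / (1.112 × 11.9 × 1.62))
V_stall = √270.9 = 16.5 m/s

V_stall = 16.5 m/s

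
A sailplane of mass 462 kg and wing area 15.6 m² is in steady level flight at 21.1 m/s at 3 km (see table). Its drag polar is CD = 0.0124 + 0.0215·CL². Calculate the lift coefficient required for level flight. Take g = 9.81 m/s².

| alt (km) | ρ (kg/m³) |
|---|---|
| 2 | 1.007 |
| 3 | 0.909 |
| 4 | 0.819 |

CL = 1.44

At 3 km, from the table: ρ = 0.909 kg/m³.
Level flight ⇒ L = W = m·g = 462 × 9.81 = 4532.2 N.
q = ½ρv² = ½ × 0.909 × 21.1² = 202.3 Pa.
CL = W/(q·S) = 4532.2 / (202.3 × 15.6) = 1.436.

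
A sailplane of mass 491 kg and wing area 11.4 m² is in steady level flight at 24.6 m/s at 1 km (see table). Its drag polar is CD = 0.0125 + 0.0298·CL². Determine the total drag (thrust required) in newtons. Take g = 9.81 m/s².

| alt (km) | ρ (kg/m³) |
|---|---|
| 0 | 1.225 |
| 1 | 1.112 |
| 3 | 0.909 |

D = 228 N

At 1 km, from the table: ρ = 1.112 kg/m³.
Level flight ⇒ L = W = m·g = 491 × 9.81 = 4816.7 N.
Dynamic pressure q = 0.5 × 1.112 × 24.6² = 336.5 Pa.
CL = W/(q·S) = 4816.7 / (336.5 × 11.4) = 1.256.
CD = 0.0125 + 0.0298 × 1.256² = 0.05949.
D = q·S·CD = 336.5 × 11.4 × 0.05949 = 228.2 N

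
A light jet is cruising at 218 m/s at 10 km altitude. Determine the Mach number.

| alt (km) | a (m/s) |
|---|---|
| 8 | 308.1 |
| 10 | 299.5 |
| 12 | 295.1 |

M = 0.728

At 10 km, from the table: a = 299.5 m/s.
M = v/a = 218 / 299.5 = 0.728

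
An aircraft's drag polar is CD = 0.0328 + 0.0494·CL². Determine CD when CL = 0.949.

CD = 0.0773

CD = 0.0328 + 0.0494 × 0.949² = 0.0328 + 0.04449 = 0.0773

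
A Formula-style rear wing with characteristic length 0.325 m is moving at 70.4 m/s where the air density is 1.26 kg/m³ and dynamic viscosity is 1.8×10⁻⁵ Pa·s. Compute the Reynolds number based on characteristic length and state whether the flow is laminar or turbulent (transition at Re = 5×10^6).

Re = 1.6×10^6 (laminar)

Re = ρ·v·c/μ = 1.26 × 70.4 × 0.325 / (1.8×10⁻⁵) = 1.6×10^6
Since 1.6×10^6 < 5×10^6, the flow is laminar.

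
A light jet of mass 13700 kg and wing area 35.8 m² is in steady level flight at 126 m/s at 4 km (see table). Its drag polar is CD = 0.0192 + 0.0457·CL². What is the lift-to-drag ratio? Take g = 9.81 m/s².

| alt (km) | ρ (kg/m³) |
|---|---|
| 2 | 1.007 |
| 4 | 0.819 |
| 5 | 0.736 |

At 4 km, from the table: ρ = 0.819 kg/m³.
Weight W = mg = 13700 × 9.81 = 1.344×10^5 N; in level flight L = W.
Dynamic pressure q = 0.5 × 0.819 × 126² = 6501 Pa.
Required CL = L/(qS) = 1.344×10^5/(6501·35.8) = 0.5774.
CD = 0.0192 + 0.0457 × 0.5774² = 0.03444.
L/D = CL/CD = 0.5774 / 0.03444 = 16.8

L/D = 16.8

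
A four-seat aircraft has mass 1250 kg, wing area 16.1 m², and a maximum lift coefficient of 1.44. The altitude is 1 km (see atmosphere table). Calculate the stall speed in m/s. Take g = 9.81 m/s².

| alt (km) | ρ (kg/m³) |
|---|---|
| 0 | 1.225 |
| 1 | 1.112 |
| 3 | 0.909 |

V_stall = 30.8 m/s

At 1 km, from the table: ρ = 1.112 kg/m³.
Weight W = mg = 1250 × 9.81 = 12260 N.
From L = ½ρV²S·CL,max = W: V_stall = √(2W/(ρSCL,max)) = √(2·12260/(1.112·16.1·1.44))
V_stall = √951.3 = 30.8 m/s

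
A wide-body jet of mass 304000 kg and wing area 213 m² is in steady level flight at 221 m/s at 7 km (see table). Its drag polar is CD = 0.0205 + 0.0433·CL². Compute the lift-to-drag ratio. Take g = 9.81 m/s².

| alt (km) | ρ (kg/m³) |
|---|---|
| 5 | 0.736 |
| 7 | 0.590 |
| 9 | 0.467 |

L/D = 15.8

At 7 km, from the table: ρ = 0.590 kg/m³.
Weight W = mg = 304000 × 9.81 = 2.9822×10^6 N; in level flight L = W.
q = ½ρv² = ½ × 0.59 × 221² = 14410 Pa.
CL = W/(q·S) = 2.9822×10^6 / (14410 × 213) = 0.9718.
CD = 0.0205 + 0.0433 × 0.9718² = 0.06139.
L/D = CL/CD = 0.9718 / 0.06139 = 15.8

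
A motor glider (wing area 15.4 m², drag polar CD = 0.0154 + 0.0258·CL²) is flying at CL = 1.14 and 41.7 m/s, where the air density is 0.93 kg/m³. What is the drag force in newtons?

CD = 0.0154 + 0.0258 × 1.14² = 0.04893
D = ½ρv²S·CD = ½ × 0.93 × 41.7² × 15.4 × 0.04893 = 609 N

D = 609 N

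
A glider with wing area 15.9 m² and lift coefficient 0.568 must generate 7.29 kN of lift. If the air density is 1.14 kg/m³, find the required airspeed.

v = 37.6 m/s

L = ½ρv²S·CL ⇒ v = √(2L/(ρ·S·CL))
v = √(2 × 7290 / (1.14 × 15.9 × 0.568)) = √1416 = 37.6 m/s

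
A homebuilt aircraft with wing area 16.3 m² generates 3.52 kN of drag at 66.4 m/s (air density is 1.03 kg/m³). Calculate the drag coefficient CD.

CD = 0.0951

From D = ½ρv²S·CD, rearranging gives CD = 2D/(ρv²S).
CD = 2 × 3520 / (1.03 × 66.4² × 16.3) = 0.0951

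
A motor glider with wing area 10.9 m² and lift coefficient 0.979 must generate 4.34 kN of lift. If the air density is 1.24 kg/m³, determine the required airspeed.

v = 25.6 m/s

L = ½ρv²S·CL ⇒ v = √(2L/(ρ·S·CL))
v = √(2 × 4340 / (1.24 × 10.9 × 0.979)) = √656 = 25.6 m/s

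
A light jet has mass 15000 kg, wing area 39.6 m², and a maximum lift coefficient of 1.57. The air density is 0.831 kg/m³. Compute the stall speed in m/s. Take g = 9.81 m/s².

V_stall = 75.5 m/s

Weight W = mg = 15000 × 9.81 = 1.472×10^5 N.
V_stall = √(2W/(ρ·S·CL,max)) = √(2 × 1.472×10^5 / (0.831 × 39.6 × 1.57))
V_stall = √5696 = 75.5 m/s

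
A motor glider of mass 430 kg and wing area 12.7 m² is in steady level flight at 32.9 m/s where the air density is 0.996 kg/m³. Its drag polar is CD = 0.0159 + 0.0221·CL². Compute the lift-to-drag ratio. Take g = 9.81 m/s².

In steady level flight, lift balances weight: W = mg = 430 × 9.81 = 4218.3 N.
Dynamic pressure q = 0.5 × 0.996 × 32.9² = 539 Pa.
CL = 2W/(ρv²S) = 2×4218.3/(0.996×32.9²×12.7) = 0.6162.
CD = 0.0159 + 0.0221 × 0.6162² = 0.02429.
L/D = CL/CD = 0.6162 / 0.02429 = 25.4

L/D = 25.4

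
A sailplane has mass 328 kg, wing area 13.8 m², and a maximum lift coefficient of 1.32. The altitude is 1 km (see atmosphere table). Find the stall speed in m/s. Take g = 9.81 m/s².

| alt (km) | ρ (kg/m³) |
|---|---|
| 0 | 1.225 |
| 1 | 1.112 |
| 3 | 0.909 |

At 1 km, from the table: ρ = 1.112 kg/m³.
Weight W = mg = 328 × 9.81 = 3218 N.
V_stall = √(2W/(ρ·S·CL,max)) = √(2 × 3218 / (1.112 × 13.8 × 1.32))
V_stall = √317.7 = 17.8 m/s

V_stall = 17.8 m/s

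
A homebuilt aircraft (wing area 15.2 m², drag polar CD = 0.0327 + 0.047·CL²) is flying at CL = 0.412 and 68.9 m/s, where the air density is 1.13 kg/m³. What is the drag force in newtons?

CD = 0.0327 + 0.047 × 0.412² = 0.04068
D = ½ρv²S·CD = ½ × 1.13 × 68.9² × 15.2 × 0.04068 = 1660 N

D = 1660 N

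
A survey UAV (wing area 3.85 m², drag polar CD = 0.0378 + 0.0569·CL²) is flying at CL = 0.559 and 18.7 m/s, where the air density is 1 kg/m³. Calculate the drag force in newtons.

D = 37.4 N

CD = 0.0378 + 0.0569 × 0.559² = 0.05558
D = ½ρv²S·CD = ½ × 1 × 18.7² × 3.85 × 0.05558 = 37.4 N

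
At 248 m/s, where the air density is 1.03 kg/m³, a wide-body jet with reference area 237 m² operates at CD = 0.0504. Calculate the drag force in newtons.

D = ½ρv²S·CD = ½ × 1.03 × 248² × 237 × 0.0504 = 3.78×10^5 N ≈ 378 kN

D = 3.78×10^5 N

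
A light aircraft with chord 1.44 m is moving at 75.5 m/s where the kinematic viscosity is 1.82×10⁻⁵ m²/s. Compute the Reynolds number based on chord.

Re = 5.97×10^6

Re = v·c/ν = 75.5 × 1.44 / (1.82×10⁻⁵) = 5.97×10^6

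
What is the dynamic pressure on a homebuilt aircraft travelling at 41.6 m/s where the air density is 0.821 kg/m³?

q = ½ρv² = ½ × 0.821 × 41.6² = 710 Pa

q = 710 Pa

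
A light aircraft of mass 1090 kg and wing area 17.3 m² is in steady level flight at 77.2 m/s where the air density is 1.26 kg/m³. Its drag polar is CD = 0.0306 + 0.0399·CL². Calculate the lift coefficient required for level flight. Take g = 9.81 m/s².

In steady level flight, lift balances weight: W = mg = 1090 × 9.81 = 10693 N.
q = ½ρv² = ½ × 1.26 × 77.2² = 3755 Pa.
Required CL = L/(qS) = 10693/(3755·17.3) = 0.1646.

CL = 0.165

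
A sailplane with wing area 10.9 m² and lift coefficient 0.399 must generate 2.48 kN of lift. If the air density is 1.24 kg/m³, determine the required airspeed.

L = ½ρv²S·CL ⇒ v = √(2L/(ρ·S·CL))
v = √(2 × 2480 / (1.24 × 10.9 × 0.399)) = √919.7 = 30.3 m/s

v = 30.3 m/s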